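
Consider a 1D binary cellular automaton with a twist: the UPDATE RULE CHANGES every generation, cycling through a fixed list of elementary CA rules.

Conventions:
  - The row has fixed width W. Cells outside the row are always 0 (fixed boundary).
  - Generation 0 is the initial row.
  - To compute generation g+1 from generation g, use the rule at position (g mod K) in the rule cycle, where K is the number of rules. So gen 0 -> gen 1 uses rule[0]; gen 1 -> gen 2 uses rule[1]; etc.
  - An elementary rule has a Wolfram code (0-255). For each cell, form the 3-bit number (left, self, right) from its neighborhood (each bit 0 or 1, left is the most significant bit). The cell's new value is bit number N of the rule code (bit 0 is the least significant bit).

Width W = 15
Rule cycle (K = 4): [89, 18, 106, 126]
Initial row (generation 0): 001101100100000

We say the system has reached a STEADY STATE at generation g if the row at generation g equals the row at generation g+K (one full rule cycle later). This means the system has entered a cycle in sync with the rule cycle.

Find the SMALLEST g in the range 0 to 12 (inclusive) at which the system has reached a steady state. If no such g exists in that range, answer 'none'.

Gen 0: 001101100100000
Gen 1 (rule 89): 101101110011111
Gen 2 (rule 18): 000000001100000
Gen 3 (rule 106): 000000011100000
Gen 4 (rule 126): 000000110110000
Gen 5 (rule 89): 111110110111111
Gen 6 (rule 18): 000000000000000
Gen 7 (rule 106): 000000000000000
Gen 8 (rule 126): 000000000000000
Gen 9 (rule 89): 111111111111111
Gen 10 (rule 18): 000000000000000
Gen 11 (rule 106): 000000000000000
Gen 12 (rule 126): 000000000000000
Gen 13 (rule 89): 111111111111111
Gen 14 (rule 18): 000000000000000
Gen 15 (rule 106): 000000000000000
Gen 16 (rule 126): 000000000000000

Answer: 6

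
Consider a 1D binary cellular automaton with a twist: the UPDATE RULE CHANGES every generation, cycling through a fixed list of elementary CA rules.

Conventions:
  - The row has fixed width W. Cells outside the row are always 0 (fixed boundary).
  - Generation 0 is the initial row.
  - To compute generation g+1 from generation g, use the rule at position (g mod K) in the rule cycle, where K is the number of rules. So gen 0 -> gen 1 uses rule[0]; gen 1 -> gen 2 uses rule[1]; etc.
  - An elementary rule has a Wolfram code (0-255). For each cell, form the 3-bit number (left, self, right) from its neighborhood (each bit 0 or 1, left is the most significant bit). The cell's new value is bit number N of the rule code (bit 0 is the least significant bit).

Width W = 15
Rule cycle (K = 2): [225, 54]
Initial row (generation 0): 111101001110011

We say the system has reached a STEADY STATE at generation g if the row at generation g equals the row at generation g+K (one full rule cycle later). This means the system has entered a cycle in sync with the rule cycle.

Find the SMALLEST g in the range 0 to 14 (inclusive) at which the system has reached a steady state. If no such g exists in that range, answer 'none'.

Answer: none

Derivation:
Gen 0: 111101001110011
Gen 1 (rule 225): 011110000110001
Gen 2 (rule 54): 100001001001011
Gen 3 (rule 225): 001100000000101
Gen 4 (rule 54): 010010000001111
Gen 5 (rule 225): 000000111100111
Gen 6 (rule 54): 000001000011000
Gen 7 (rule 225): 111100011001011
Gen 8 (rule 54): 000010100111100
Gen 9 (rule 225): 111001000011101
Gen 10 (rule 54): 000111100100011
Gen 11 (rule 225): 110011100001001
Gen 12 (rule 54): 001100010011111
Gen 13 (rule 225): 100101000001111
Gen 14 (rule 54): 111111100010000
Gen 15 (rule 225): 011111101000111
Gen 16 (rule 54): 100000011101000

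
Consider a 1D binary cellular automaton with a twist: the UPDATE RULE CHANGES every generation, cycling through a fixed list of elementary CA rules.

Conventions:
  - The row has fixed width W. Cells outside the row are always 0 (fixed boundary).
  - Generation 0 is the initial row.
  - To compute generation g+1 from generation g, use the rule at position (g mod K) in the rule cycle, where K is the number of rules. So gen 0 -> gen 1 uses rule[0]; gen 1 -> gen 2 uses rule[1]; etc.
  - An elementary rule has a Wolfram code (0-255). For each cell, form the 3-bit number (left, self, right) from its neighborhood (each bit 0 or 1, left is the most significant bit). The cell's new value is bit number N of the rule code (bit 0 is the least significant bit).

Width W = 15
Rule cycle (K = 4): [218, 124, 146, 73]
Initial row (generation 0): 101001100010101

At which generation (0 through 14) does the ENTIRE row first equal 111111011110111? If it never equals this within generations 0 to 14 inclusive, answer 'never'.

Answer: 13

Derivation:
Gen 0: 101001100010101
Gen 1 (rule 218): 000111110100000
Gen 2 (rule 124): 000100011110000
Gen 3 (rule 146): 001010101101000
Gen 4 (rule 73): 100000001100011
Gen 5 (rule 218): 010000011110111
Gen 6 (rule 124): 011000010011101
Gen 7 (rule 146): 100100101101000
Gen 8 (rule 73): 000000001100011
Gen 9 (rule 218): 000000011110111
Gen 10 (rule 124): 000000010011101
Gen 11 (rule 146): 000000101101000
Gen 12 (rule 73): 111110001100011
Gen 13 (rule 218): 111111011110111
Gen 14 (rule 124): 100001110011101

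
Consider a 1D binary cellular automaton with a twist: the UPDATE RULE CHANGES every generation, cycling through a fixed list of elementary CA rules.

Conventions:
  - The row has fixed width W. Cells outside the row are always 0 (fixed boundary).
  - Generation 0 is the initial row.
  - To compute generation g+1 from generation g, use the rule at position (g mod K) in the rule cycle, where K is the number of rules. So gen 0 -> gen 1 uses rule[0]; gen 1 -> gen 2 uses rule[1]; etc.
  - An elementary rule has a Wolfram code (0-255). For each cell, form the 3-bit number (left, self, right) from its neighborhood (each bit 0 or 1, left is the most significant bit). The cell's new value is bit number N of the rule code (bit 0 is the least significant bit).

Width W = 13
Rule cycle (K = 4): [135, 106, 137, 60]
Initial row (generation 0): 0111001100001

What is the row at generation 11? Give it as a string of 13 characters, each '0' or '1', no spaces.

Answer: 0000101110000

Derivation:
Gen 0: 0111001100001
Gen 1 (rule 135): 1010010001111
Gen 2 (rule 106): 0100100011001
Gen 3 (rule 137): 0000001010000
Gen 4 (rule 60): 0000001111000
Gen 5 (rule 135): 1111110110011
Gen 6 (rule 106): 1000011110111
Gen 7 (rule 137): 0011011100110
Gen 8 (rule 60): 0010110010101
Gen 9 (rule 135): 1110000110101
Gen 10 (rule 106): 1010001111010
Gen 11 (rule 137): 0000101110000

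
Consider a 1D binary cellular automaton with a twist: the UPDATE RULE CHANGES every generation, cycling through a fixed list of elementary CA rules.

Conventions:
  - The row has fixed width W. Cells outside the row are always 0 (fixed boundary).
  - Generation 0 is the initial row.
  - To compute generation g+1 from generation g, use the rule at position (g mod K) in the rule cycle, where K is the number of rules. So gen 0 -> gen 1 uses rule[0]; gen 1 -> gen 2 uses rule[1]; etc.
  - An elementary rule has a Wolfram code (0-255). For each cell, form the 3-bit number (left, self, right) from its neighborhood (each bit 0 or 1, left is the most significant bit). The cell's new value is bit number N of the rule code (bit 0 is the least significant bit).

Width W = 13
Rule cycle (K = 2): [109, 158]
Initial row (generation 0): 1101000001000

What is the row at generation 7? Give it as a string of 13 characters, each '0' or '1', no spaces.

Answer: 1111001110010

Derivation:
Gen 0: 1101000001000
Gen 1 (rule 109): 1111011101011
Gen 2 (rule 158): 1110011001010
Gen 3 (rule 109): 1010011001110
Gen 4 (rule 158): 1011110111101
Gen 5 (rule 109): 1110011100111
Gen 6 (rule 158): 1101111011110
Gen 7 (rule 109): 1111001110010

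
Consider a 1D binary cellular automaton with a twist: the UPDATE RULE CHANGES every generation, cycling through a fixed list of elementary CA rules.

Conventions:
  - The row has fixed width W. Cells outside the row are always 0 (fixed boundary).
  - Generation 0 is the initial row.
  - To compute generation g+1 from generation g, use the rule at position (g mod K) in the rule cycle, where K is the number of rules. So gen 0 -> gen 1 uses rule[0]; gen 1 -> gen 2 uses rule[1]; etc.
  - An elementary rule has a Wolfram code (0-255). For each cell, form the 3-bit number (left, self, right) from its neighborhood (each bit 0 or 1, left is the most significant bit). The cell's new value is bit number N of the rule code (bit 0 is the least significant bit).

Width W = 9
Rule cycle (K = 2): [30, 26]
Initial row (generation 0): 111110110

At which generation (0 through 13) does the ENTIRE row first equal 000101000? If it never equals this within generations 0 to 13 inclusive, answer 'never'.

Answer: never

Derivation:
Gen 0: 111110110
Gen 1 (rule 30): 100000101
Gen 2 (rule 26): 010001000
Gen 3 (rule 30): 111011100
Gen 4 (rule 26): 100010010
Gen 5 (rule 30): 110111111
Gen 6 (rule 26): 100100000
Gen 7 (rule 30): 111110000
Gen 8 (rule 26): 100001000
Gen 9 (rule 30): 110011100
Gen 10 (rule 26): 101110010
Gen 11 (rule 30): 101001111
Gen 12 (rule 26): 000111000
Gen 13 (rule 30): 001100100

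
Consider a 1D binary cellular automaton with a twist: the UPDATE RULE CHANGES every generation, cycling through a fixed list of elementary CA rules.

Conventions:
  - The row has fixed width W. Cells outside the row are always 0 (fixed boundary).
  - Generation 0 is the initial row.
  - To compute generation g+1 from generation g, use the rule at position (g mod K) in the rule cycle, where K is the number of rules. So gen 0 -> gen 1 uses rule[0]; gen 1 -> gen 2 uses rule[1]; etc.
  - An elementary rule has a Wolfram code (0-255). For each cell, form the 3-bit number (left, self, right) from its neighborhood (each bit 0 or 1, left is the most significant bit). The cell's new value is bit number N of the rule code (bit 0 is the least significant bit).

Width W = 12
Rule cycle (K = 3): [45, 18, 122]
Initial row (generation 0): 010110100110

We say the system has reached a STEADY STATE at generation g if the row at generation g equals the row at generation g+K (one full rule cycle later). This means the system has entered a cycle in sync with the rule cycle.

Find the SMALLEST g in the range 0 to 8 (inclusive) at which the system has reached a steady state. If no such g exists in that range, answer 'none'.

Answer: 8

Derivation:
Gen 0: 010110100110
Gen 1 (rule 45): 011101100100
Gen 2 (rule 18): 100000011010
Gen 3 (rule 122): 010000111101
Gen 4 (rule 45): 010110100011
Gen 5 (rule 18): 100000010100
Gen 6 (rule 122): 010000101010
Gen 7 (rule 45): 010110111110
Gen 8 (rule 18): 100000000001
Gen 9 (rule 122): 010000000010
Gen 10 (rule 45): 010111111010
Gen 11 (rule 18): 100000000001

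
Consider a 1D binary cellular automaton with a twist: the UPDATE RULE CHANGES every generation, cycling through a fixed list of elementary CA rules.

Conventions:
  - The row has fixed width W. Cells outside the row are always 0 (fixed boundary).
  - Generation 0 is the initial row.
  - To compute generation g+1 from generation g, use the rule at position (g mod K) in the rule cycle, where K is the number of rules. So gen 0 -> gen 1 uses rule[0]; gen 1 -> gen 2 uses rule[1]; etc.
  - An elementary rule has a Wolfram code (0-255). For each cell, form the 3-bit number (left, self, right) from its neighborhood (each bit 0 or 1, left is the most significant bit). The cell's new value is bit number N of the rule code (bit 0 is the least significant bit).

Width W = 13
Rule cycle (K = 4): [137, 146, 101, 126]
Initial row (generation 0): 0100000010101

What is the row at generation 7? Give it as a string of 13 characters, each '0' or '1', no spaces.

Answer: 0001101001011

Derivation:
Gen 0: 0100000010101
Gen 1 (rule 137): 0001111000000
Gen 2 (rule 146): 0010110100000
Gen 3 (rule 101): 1011011101111
Gen 4 (rule 126): 1111110111001
Gen 5 (rule 137): 1111100110000
Gen 6 (rule 146): 0111011001000
Gen 7 (rule 101): 0001101001011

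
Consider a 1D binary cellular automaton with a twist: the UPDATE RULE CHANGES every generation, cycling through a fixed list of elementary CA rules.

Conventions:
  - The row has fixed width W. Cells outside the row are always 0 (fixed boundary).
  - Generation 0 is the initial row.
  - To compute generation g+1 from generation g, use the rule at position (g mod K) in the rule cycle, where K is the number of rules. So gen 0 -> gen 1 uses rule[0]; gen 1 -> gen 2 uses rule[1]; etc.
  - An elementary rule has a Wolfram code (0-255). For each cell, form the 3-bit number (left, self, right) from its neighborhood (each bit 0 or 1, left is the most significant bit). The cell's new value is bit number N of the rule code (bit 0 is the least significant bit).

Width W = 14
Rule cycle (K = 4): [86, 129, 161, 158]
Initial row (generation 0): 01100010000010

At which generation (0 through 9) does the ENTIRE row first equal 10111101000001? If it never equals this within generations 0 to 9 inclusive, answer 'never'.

Answer: never

Derivation:
Gen 0: 01100010000010
Gen 1 (rule 86): 10110111000111
Gen 2 (rule 129): 00000010010010
Gen 3 (rule 161): 11111000000000
Gen 4 (rule 158): 11110100000000
Gen 5 (rule 86): 00010110000000
Gen 6 (rule 129): 11000000111111
Gen 7 (rule 161): 00011110011110
Gen 8 (rule 158): 00111101111101
Gen 9 (rule 86): 01000100000101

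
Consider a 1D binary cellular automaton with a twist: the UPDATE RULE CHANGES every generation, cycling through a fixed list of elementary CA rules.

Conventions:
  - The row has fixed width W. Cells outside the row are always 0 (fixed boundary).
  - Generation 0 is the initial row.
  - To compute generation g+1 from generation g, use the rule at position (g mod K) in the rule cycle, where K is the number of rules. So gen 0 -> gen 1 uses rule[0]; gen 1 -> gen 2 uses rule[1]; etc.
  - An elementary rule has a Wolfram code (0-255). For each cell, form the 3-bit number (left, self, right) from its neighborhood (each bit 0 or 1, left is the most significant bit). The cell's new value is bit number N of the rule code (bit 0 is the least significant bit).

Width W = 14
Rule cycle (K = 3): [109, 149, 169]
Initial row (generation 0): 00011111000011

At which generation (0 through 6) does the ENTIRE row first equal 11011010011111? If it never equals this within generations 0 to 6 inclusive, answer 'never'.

Answer: 3

Derivation:
Gen 0: 00011111000011
Gen 1 (rule 109): 11010001011011
Gen 2 (rule 149): 00011101000000
Gen 3 (rule 169): 11011010011111
Gen 4 (rule 109): 11111110010001
Gen 5 (rule 149): 01111101011101
Gen 6 (rule 169): 01111010111010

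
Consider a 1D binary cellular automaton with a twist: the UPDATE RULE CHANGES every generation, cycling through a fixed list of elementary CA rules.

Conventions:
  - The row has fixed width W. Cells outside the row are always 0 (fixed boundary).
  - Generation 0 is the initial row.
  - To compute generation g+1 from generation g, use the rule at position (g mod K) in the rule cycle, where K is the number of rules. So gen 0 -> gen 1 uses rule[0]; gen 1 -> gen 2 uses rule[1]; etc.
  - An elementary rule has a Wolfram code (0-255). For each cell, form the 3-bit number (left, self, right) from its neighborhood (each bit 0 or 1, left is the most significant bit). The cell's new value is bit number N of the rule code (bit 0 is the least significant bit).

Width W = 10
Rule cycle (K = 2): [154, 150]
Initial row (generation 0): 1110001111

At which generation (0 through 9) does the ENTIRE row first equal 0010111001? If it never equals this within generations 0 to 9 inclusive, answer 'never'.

Gen 0: 1110001111
Gen 1 (rule 154): 1101011110
Gen 2 (rule 150): 0001001101
Gen 3 (rule 154): 0010111000
Gen 4 (rule 150): 0110010100
Gen 5 (rule 154): 1101100010
Gen 6 (rule 150): 0000010111
Gen 7 (rule 154): 0000100110
Gen 8 (rule 150): 0001111001
Gen 9 (rule 154): 0011110110

Answer: never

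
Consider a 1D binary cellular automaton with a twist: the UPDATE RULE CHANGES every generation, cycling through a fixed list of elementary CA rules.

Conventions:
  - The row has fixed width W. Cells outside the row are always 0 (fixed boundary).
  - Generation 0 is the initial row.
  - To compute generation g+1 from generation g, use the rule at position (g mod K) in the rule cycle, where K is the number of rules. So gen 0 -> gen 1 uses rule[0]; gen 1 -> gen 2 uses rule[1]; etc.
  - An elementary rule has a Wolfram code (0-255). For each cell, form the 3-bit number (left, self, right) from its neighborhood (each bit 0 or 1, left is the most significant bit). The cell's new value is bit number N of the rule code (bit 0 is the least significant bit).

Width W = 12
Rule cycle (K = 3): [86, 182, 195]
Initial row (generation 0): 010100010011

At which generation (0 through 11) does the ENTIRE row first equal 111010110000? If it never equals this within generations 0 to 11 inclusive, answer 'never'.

Answer: never

Derivation:
Gen 0: 010100010011
Gen 1 (rule 86): 110110111101
Gen 2 (rule 182): 001001011011
Gen 3 (rule 195): 110010001001
Gen 4 (rule 86): 011111011111
Gen 5 (rule 182): 101110101110
Gen 6 (rule 195): 000110000110
Gen 7 (rule 86): 001011001011
Gen 8 (rule 182): 011100111100
Gen 9 (rule 195): 101101011101
Gen 10 (rule 86): 100101000101
Gen 11 (rule 182): 111111101111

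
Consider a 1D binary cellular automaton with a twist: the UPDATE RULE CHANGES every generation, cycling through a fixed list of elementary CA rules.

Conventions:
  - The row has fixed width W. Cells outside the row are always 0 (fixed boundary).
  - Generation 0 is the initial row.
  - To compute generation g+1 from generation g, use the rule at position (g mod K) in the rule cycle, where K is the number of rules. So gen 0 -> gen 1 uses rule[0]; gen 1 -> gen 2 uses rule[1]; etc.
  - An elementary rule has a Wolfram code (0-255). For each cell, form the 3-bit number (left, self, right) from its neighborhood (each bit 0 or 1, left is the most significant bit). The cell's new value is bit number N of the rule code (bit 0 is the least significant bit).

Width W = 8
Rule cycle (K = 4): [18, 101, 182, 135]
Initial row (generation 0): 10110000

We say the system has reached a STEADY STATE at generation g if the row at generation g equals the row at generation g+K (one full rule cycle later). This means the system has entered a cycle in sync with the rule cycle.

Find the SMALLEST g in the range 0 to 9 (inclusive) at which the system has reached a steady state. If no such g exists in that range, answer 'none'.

Answer: none

Derivation:
Gen 0: 10110000
Gen 1 (rule 18): 00001000
Gen 2 (rule 101): 11101011
Gen 3 (rule 182): 01011100
Gen 4 (rule 135): 11001001
Gen 5 (rule 18): 00110110
Gen 6 (rule 101): 10011010
Gen 7 (rule 182): 11100111
Gen 8 (rule 135): 01001010
Gen 9 (rule 18): 10110001
Gen 10 (rule 101): 11010101
Gen 11 (rule 182): 00111111
Gen 12 (rule 135): 11011110
Gen 13 (rule 18): 00000001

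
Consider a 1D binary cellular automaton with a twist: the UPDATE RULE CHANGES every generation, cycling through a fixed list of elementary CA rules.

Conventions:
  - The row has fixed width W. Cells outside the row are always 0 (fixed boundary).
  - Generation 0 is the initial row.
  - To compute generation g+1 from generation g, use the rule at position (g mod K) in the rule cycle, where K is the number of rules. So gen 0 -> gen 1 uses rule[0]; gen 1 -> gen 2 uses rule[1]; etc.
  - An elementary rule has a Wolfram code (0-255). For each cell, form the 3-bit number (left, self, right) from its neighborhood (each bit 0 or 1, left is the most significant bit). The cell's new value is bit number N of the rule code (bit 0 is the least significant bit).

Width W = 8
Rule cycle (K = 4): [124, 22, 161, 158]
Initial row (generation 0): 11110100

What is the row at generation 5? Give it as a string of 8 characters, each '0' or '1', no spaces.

Answer: 10001111

Derivation:
Gen 0: 11110100
Gen 1 (rule 124): 10011110
Gen 2 (rule 22): 11100001
Gen 3 (rule 161): 01001100
Gen 4 (rule 158): 11111010
Gen 5 (rule 124): 10001111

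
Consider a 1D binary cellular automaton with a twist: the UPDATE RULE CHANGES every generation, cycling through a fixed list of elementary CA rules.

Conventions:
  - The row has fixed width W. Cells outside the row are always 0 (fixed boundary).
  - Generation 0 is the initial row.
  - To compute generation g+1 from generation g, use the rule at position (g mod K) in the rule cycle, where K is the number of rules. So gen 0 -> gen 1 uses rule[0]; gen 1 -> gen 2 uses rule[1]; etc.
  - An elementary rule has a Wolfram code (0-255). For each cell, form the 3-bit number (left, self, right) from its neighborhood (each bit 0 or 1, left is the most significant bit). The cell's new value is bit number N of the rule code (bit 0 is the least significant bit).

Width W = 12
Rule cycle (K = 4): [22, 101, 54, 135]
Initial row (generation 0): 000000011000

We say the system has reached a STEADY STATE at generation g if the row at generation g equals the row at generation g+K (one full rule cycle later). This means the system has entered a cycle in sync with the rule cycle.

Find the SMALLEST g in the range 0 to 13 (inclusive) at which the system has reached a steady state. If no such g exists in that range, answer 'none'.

Answer: 11

Derivation:
Gen 0: 000000011000
Gen 1 (rule 22): 000000100100
Gen 2 (rule 101): 111110100101
Gen 3 (rule 54): 000001111111
Gen 4 (rule 135): 111110111110
Gen 5 (rule 22): 000000000001
Gen 6 (rule 101): 111111111101
Gen 7 (rule 54): 000000000011
Gen 8 (rule 135): 111111111100
Gen 9 (rule 22): 000000000010
Gen 10 (rule 101): 111111111010
Gen 11 (rule 54): 000000000111
Gen 12 (rule 135): 111111111010
Gen 13 (rule 22): 000000000011
Gen 14 (rule 101): 111111111001
Gen 15 (rule 54): 000000000111
Gen 16 (rule 135): 111111111010
Gen 17 (rule 22): 000000000011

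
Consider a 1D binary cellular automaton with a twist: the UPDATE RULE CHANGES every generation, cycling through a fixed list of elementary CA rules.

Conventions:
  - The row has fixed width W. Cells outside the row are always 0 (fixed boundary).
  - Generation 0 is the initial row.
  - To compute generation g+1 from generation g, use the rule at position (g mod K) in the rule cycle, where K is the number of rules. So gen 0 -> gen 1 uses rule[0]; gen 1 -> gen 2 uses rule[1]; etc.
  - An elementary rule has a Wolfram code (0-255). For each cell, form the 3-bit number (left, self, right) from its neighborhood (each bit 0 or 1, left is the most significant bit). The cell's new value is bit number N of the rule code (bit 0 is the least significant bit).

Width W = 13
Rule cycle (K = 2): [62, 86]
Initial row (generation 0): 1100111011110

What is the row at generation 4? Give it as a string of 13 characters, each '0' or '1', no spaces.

Answer: 0100111010011

Derivation:
Gen 0: 1100111011110
Gen 1 (rule 62): 1011100110001
Gen 2 (rule 86): 1000111011011
Gen 3 (rule 62): 1101100110110
Gen 4 (rule 86): 0100111010011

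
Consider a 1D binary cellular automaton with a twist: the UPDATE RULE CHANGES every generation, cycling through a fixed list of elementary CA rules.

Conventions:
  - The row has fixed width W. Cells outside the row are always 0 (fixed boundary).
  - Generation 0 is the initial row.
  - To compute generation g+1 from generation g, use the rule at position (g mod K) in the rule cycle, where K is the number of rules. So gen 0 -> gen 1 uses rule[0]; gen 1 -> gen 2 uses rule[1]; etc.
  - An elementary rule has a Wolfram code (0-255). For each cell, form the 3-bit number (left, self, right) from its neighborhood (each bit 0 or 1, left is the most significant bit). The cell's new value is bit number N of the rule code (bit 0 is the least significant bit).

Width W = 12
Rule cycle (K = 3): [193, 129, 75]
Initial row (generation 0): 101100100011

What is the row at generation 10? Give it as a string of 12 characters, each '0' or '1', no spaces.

Answer: 011100000111

Derivation:
Gen 0: 101100100011
Gen 1 (rule 193): 000100001001
Gen 2 (rule 129): 110001100000
Gen 3 (rule 75): 110111101111
Gen 4 (rule 193): 010011100111
Gen 5 (rule 129): 000001000010
Gen 6 (rule 75): 111110011100
Gen 7 (rule 193): 011110001101
Gen 8 (rule 129): 001100100000
Gen 9 (rule 75): 111101001111
Gen 10 (rule 193): 011100000111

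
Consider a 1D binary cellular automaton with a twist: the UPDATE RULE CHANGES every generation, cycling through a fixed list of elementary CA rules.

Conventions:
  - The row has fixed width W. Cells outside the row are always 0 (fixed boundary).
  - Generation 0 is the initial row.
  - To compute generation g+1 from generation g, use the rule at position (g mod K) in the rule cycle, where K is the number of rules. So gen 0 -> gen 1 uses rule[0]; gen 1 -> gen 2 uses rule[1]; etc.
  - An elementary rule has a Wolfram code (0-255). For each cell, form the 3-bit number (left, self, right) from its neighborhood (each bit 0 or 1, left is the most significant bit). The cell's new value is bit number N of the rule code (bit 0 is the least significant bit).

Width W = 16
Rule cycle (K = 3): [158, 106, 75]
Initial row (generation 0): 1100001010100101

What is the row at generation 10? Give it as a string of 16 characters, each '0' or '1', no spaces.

Gen 0: 1100001010100101
Gen 1 (rule 158): 1010011010111101
Gen 2 (rule 106): 0100111101100110
Gen 3 (rule 75): 1001100101101110
Gen 4 (rule 158): 1111011101001101
Gen 5 (rule 106): 1001110110011110
Gen 6 (rule 75): 0011010110110010
Gen 7 (rule 158): 0110010100101111
Gen 8 (rule 106): 1110101001011001
Gen 9 (rule 75): 1010000010011010
Gen 10 (rule 158): 1011000111110011

Answer: 1011000111110011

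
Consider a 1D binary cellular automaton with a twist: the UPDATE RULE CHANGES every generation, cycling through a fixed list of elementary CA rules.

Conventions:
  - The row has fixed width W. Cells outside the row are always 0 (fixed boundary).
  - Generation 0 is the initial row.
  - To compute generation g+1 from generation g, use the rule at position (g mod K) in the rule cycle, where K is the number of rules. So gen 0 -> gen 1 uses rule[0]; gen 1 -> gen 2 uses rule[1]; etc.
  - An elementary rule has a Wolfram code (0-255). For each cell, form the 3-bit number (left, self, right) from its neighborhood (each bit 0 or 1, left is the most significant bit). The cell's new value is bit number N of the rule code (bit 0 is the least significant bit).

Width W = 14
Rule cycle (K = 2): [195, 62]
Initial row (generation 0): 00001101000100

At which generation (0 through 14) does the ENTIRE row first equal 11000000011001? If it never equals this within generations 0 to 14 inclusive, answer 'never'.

Gen 0: 00001101000100
Gen 1 (rule 195): 11110100011001
Gen 2 (rule 62): 10001110110111
Gen 3 (rule 195): 00110110010011
Gen 4 (rule 62): 01101101111110
Gen 5 (rule 195): 10100100111110
Gen 6 (rule 62): 11111111100001
Gen 7 (rule 195): 01111111101110
Gen 8 (rule 62): 11000000011001
Gen 9 (rule 195): 01011111101010
Gen 10 (rule 62): 11110000011111
Gen 11 (rule 195): 01110111101111
Gen 12 (rule 62): 11001100011000
Gen 13 (rule 195): 01010101101011
Gen 14 (rule 62): 11111111011110

Answer: 8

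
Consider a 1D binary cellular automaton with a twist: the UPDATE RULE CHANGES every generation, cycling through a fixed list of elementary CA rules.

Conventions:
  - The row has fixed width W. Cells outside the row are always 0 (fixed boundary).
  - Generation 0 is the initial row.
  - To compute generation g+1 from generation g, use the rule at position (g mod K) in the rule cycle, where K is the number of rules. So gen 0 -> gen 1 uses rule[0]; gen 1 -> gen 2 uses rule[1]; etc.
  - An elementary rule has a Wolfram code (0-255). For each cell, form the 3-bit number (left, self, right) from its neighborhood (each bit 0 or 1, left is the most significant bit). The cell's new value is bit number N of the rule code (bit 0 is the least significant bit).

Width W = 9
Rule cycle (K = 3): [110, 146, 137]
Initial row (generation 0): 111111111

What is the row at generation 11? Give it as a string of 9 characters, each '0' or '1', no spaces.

Gen 0: 111111111
Gen 1 (rule 110): 100000001
Gen 2 (rule 146): 010000010
Gen 3 (rule 137): 000111000
Gen 4 (rule 110): 001101000
Gen 5 (rule 146): 010000100
Gen 6 (rule 137): 000110001
Gen 7 (rule 110): 001110011
Gen 8 (rule 146): 010101100
Gen 9 (rule 137): 000001001
Gen 10 (rule 110): 000011011
Gen 11 (rule 146): 000100000

Answer: 000100000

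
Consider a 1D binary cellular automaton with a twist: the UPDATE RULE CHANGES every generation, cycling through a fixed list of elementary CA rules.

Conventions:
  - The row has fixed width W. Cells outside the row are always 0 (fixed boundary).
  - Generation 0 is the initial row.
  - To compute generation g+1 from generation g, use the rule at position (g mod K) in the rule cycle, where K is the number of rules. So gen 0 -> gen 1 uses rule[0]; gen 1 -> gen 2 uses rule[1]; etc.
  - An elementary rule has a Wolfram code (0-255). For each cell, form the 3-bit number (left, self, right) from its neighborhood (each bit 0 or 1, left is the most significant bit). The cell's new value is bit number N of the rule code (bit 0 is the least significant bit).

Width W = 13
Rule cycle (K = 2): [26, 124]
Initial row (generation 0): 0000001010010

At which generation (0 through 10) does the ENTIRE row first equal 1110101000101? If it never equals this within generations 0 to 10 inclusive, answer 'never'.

Answer: never

Derivation:
Gen 0: 0000001010010
Gen 1 (rule 26): 0000010001101
Gen 2 (rule 124): 0000011001111
Gen 3 (rule 26): 0000110111000
Gen 4 (rule 124): 0000111101100
Gen 5 (rule 26): 0001100001010
Gen 6 (rule 124): 0001110001111
Gen 7 (rule 26): 0011001011000
Gen 8 (rule 124): 0011101111100
Gen 9 (rule 26): 0110001000010
Gen 10 (rule 124): 0111001100011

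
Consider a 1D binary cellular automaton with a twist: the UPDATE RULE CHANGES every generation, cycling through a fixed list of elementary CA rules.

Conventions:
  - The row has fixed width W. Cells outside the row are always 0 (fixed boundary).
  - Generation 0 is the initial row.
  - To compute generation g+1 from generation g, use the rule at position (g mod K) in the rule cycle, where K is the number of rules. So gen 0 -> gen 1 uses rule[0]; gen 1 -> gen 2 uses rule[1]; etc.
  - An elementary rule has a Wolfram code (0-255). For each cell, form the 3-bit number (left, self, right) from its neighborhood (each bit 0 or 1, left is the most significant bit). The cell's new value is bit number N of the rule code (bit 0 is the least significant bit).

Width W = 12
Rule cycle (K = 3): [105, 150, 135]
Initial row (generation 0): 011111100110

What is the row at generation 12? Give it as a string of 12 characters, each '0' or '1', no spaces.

Answer: 110111100111

Derivation:
Gen 0: 011111100110
Gen 1 (rule 105): 010000100110
Gen 2 (rule 150): 111001111001
Gen 3 (rule 135): 010010110011
Gen 4 (rule 105): 000001110011
Gen 5 (rule 150): 000010101100
Gen 6 (rule 135): 111110100001
Gen 7 (rule 105): 100011001100
Gen 8 (rule 150): 110100110010
Gen 9 (rule 135): 000101000110
Gen 10 (rule 105): 110010010110
Gen 11 (rule 150): 001111110001
Gen 12 (rule 135): 110111100111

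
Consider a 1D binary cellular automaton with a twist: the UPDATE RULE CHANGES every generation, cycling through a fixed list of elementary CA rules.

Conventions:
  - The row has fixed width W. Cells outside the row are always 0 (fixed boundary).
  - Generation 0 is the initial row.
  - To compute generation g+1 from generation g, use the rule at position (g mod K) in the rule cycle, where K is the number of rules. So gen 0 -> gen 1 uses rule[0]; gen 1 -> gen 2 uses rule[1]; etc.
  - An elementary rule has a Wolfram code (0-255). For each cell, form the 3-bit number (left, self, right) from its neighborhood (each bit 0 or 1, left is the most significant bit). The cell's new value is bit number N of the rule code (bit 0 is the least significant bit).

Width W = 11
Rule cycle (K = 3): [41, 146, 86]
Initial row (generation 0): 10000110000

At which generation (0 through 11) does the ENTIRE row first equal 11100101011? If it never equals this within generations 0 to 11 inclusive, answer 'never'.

Gen 0: 10000110000
Gen 1 (rule 41): 00110100111
Gen 2 (rule 146): 01000011010
Gen 3 (rule 86): 11100101011
Gen 4 (rule 41): 10000010110
Gen 5 (rule 146): 01000100001
Gen 6 (rule 86): 11101110011
Gen 7 (rule 41): 10011000010
Gen 8 (rule 146): 01100100101
Gen 9 (rule 86): 10111111101
Gen 10 (rule 41): 01100000010
Gen 11 (rule 146): 10010000101

Answer: 3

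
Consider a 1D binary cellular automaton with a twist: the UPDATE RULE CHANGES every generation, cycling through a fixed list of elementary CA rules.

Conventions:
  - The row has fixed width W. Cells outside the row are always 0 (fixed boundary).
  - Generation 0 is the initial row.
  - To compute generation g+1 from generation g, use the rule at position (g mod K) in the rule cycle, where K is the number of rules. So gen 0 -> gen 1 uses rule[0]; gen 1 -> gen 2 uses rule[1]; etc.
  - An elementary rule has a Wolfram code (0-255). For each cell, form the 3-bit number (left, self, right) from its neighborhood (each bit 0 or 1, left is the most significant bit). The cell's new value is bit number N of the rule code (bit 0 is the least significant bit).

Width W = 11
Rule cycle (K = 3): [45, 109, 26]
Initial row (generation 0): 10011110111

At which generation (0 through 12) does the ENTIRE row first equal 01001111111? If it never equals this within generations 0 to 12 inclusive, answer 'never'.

Answer: 5

Derivation:
Gen 0: 10011110111
Gen 1 (rule 45): 10010001100
Gen 2 (rule 109): 10010101101
Gen 3 (rule 26): 01100001000
Gen 4 (rule 45): 01001101011
Gen 5 (rule 109): 01001111111
Gen 6 (rule 26): 10111000000
Gen 7 (rule 45): 11100011111
Gen 8 (rule 109): 10101010001
Gen 9 (rule 26): 00000001010
Gen 10 (rule 45): 11111101110
Gen 11 (rule 109): 10000111010
Gen 12 (rule 26): 01001100001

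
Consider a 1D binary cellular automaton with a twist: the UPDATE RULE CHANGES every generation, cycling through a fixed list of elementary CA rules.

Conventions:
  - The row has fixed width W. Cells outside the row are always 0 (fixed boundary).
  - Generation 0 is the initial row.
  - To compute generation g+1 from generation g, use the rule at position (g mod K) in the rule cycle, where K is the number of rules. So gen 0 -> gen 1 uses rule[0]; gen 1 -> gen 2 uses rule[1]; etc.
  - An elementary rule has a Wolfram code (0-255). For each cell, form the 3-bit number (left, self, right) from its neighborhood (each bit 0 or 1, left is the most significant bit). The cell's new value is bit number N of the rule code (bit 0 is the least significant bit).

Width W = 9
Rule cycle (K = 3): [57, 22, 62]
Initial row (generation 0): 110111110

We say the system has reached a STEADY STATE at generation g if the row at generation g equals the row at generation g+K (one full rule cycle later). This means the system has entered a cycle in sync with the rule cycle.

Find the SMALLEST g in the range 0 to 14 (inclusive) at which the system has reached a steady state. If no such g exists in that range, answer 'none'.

Gen 0: 110111110
Gen 1 (rule 57): 101100001
Gen 2 (rule 22): 100010011
Gen 3 (rule 62): 110111110
Gen 4 (rule 57): 101100001
Gen 5 (rule 22): 100010011
Gen 6 (rule 62): 110111110
Gen 7 (rule 57): 101100001
Gen 8 (rule 22): 100010011
Gen 9 (rule 62): 110111110
Gen 10 (rule 57): 101100001
Gen 11 (rule 22): 100010011
Gen 12 (rule 62): 110111110
Gen 13 (rule 57): 101100001
Gen 14 (rule 22): 100010011
Gen 15 (rule 62): 110111110
Gen 16 (rule 57): 101100001
Gen 17 (rule 22): 100010011

Answer: 0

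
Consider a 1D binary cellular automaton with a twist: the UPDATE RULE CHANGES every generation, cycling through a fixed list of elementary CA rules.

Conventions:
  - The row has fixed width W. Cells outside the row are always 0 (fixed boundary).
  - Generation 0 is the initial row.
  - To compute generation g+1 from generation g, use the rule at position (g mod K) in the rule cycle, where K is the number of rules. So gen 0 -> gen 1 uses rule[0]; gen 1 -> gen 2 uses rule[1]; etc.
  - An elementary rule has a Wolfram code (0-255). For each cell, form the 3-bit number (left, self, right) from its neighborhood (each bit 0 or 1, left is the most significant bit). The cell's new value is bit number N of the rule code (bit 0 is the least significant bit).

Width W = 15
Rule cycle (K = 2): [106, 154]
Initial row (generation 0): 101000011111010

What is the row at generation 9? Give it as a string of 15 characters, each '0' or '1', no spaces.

Gen 0: 101000011111010
Gen 1 (rule 106): 010000110001100
Gen 2 (rule 154): 101001101011010
Gen 3 (rule 106): 010011110111100
Gen 4 (rule 154): 101111100111010
Gen 5 (rule 106): 011000101101100
Gen 6 (rule 154): 110101001001010
Gen 7 (rule 106): 111010010010100
Gen 8 (rule 154): 110001101100010
Gen 9 (rule 106): 110011111100100

Answer: 110011111100100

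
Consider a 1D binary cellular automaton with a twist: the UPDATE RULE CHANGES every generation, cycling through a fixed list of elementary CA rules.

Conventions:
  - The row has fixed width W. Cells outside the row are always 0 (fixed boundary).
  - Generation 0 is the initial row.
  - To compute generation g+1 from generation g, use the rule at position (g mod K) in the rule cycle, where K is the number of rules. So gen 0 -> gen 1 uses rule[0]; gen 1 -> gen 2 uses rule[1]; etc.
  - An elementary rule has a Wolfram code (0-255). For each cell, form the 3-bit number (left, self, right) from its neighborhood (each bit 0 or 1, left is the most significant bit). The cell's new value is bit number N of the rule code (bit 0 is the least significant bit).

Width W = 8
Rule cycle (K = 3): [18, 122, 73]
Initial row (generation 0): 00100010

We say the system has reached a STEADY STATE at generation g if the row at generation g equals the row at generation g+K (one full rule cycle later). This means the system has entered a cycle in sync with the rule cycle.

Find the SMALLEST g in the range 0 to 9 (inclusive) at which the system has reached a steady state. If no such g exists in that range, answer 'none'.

Gen 0: 00100010
Gen 1 (rule 18): 01010101
Gen 2 (rule 122): 10101010
Gen 3 (rule 73): 00000000
Gen 4 (rule 18): 00000000
Gen 5 (rule 122): 00000000
Gen 6 (rule 73): 11111111
Gen 7 (rule 18): 00000000
Gen 8 (rule 122): 00000000
Gen 9 (rule 73): 11111111
Gen 10 (rule 18): 00000000
Gen 11 (rule 122): 00000000
Gen 12 (rule 73): 11111111

Answer: 4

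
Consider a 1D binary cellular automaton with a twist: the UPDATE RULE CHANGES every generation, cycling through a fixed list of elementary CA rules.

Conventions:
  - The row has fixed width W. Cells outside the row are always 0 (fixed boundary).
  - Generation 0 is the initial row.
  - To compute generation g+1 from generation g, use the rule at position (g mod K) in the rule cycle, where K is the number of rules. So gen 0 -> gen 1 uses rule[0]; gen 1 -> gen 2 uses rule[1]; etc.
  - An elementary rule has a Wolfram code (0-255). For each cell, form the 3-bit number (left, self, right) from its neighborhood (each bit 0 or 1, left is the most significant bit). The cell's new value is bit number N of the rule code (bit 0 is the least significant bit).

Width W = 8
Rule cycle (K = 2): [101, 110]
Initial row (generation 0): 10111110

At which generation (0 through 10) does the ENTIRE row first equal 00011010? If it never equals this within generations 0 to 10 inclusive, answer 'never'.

Gen 0: 10111110
Gen 1 (rule 101): 11000010
Gen 2 (rule 110): 11000110
Gen 3 (rule 101): 01010010
Gen 4 (rule 110): 11110110
Gen 5 (rule 101): 00011010
Gen 6 (rule 110): 00111110
Gen 7 (rule 101): 10000010
Gen 8 (rule 110): 10000110
Gen 9 (rule 101): 10110010
Gen 10 (rule 110): 11110110

Answer: 5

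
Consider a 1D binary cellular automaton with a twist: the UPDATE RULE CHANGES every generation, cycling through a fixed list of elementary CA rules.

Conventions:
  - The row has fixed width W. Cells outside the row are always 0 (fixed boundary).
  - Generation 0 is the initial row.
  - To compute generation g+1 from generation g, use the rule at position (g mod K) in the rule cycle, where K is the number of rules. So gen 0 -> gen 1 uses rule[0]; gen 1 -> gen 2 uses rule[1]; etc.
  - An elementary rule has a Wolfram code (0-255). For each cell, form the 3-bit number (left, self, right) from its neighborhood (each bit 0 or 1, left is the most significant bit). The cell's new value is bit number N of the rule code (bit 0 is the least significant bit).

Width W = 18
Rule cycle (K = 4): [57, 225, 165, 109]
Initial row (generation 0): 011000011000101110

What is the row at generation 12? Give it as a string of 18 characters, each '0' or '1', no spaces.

Gen 0: 011000011000101110
Gen 1 (rule 57): 010111010110011001
Gen 2 (rule 225): 001011101010001000
Gen 3 (rule 165): 101101011110101011
Gen 4 (rule 109): 111111110011111111
Gen 5 (rule 57): 100000001010000000
Gen 6 (rule 225): 001111100100111111
Gen 7 (rule 165): 100111000100011110
Gen 8 (rule 109): 100101010101010010
Gen 9 (rule 57): 010010101010101001
Gen 10 (rule 225): 000001010101010000
Gen 11 (rule 165): 111101111111110111
Gen 12 (rule 109): 100111000000011101

Answer: 100111000000011101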